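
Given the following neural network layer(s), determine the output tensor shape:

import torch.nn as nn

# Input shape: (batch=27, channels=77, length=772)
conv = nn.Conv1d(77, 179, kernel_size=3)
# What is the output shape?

Input shape: (27, 77, 772)
Output shape: (27, 179, 770)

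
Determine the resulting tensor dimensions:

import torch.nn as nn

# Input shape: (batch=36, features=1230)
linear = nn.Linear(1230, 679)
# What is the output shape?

Input shape: (36, 1230)
Output shape: (36, 679)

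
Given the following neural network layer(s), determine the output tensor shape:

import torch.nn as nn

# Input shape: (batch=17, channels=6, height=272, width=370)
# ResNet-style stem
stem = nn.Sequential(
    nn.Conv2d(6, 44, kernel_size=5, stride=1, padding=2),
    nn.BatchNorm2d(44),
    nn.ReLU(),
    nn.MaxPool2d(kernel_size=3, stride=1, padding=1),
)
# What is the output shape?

Input shape: (17, 6, 272, 370)
  -> after Conv2d 5x5 stride=1: (17, 44, 272, 370)
Output shape: (17, 44, 272, 370)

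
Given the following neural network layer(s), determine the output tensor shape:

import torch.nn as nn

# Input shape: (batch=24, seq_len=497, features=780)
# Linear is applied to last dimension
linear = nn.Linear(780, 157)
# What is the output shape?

Input shape: (24, 497, 780)
Output shape: (24, 497, 157)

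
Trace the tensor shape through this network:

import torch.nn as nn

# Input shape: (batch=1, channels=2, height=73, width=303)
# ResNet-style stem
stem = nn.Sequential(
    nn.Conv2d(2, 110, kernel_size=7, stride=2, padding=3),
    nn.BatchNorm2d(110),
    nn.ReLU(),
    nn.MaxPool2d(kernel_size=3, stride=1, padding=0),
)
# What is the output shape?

Input shape: (1, 2, 73, 303)
  -> after Conv2d 7x7 stride=2: (1, 110, 37, 152)
Output shape: (1, 110, 35, 150)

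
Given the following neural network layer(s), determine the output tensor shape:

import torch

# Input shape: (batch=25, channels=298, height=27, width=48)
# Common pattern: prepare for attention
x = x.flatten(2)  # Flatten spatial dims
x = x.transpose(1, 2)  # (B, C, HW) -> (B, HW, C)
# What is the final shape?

Input shape: (25, 298, 27, 48)
  -> after flatten(2): (25, 298, 1296)
Output shape: (25, 1296, 298)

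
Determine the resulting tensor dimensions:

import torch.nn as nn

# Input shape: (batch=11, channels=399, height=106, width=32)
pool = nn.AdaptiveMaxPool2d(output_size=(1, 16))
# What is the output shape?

Input shape: (11, 399, 106, 32)
Output shape: (11, 399, 1, 16)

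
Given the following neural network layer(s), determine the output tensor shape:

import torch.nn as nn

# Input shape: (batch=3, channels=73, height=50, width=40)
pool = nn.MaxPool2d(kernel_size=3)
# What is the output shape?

Input shape: (3, 73, 50, 40)
Output shape: (3, 73, 16, 13)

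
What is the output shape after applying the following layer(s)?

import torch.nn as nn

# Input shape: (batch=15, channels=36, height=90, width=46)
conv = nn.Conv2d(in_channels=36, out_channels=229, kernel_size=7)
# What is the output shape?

Input shape: (15, 36, 90, 46)
Output shape: (15, 229, 84, 40)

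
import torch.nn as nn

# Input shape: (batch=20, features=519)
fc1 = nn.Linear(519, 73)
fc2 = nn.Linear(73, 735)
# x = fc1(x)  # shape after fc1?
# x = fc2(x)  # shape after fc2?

Input shape: (20, 519)
  -> after fc1: (20, 73)
Output shape: (20, 735)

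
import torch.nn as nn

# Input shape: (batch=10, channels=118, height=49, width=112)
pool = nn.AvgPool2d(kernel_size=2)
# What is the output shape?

Input shape: (10, 118, 49, 112)
Output shape: (10, 118, 24, 56)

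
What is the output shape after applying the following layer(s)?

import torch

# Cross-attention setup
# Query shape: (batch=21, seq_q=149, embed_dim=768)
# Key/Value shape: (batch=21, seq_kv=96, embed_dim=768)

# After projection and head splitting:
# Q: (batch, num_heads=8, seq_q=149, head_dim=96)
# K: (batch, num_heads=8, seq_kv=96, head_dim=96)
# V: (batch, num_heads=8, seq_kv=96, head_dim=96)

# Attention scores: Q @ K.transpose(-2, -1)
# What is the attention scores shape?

Input shape: (21, 149, 768)
Output shape: (21, 8, 149, 96)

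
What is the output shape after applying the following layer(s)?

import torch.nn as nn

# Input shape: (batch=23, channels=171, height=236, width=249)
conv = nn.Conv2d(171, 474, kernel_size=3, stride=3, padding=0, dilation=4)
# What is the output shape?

Input shape: (23, 171, 236, 249)
Output shape: (23, 474, 76, 81)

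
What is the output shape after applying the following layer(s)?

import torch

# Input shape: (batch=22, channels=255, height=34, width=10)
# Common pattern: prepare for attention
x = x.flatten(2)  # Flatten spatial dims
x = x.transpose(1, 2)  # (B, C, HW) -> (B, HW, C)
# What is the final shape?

Input shape: (22, 255, 34, 10)
  -> after flatten(2): (22, 255, 340)
Output shape: (22, 340, 255)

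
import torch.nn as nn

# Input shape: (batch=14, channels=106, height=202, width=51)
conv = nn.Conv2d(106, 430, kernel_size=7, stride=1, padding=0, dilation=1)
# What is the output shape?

Input shape: (14, 106, 202, 51)
Output shape: (14, 430, 196, 45)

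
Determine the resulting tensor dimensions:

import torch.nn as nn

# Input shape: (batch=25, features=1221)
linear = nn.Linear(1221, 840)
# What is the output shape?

Input shape: (25, 1221)
Output shape: (25, 840)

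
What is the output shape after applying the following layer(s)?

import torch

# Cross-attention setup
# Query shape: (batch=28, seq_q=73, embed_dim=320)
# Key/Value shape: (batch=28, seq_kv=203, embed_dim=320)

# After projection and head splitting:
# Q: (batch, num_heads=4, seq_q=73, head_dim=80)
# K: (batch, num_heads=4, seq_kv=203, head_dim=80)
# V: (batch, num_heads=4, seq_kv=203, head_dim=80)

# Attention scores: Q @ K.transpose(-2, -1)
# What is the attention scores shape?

Input shape: (28, 73, 320)
Output shape: (28, 4, 73, 203)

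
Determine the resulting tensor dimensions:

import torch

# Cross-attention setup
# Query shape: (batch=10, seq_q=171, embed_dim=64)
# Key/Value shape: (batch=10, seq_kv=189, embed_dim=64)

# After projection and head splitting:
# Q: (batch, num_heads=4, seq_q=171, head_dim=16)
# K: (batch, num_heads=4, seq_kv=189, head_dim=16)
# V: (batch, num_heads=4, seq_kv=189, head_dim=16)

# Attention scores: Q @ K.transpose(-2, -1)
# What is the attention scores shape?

Input shape: (10, 171, 64)
Output shape: (10, 4, 171, 189)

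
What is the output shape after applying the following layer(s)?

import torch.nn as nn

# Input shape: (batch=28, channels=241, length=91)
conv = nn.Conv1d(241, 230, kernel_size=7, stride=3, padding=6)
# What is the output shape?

Input shape: (28, 241, 91)
Output shape: (28, 230, 33)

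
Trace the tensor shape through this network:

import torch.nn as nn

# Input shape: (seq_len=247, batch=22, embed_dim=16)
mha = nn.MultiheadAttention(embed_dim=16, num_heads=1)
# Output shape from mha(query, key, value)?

Input shape: (247, 22, 16)
Output shape: (247, 22, 16)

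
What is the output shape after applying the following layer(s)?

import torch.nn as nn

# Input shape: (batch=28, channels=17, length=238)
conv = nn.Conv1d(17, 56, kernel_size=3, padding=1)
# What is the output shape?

Input shape: (28, 17, 238)
Output shape: (28, 56, 238)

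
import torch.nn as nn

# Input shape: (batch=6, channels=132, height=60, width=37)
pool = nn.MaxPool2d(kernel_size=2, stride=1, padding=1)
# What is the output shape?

Input shape: (6, 132, 60, 37)
Output shape: (6, 132, 61, 38)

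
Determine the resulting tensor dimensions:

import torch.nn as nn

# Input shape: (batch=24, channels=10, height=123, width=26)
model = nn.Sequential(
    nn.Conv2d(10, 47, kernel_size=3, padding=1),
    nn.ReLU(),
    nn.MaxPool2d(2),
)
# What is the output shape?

Input shape: (24, 10, 123, 26)
  -> after Conv2d: (24, 47, 123, 26)
  -> after ReLU: (24, 47, 123, 26)
Output shape: (24, 47, 61, 13)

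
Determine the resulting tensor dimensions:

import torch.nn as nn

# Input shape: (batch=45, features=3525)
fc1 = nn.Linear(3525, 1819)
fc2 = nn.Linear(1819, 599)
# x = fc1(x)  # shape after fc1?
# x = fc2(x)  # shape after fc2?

Input shape: (45, 3525)
  -> after fc1: (45, 1819)
Output shape: (45, 599)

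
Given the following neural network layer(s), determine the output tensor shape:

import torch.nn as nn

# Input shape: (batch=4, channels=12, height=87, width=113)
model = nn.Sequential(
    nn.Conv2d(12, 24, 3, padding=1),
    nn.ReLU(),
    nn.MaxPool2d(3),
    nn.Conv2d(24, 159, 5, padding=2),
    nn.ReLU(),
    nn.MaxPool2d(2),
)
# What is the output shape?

Input shape: (4, 12, 87, 113)
  -> after first Conv2d: (4, 24, 87, 113)
  -> after first MaxPool2d: (4, 24, 29, 37)
  -> after second Conv2d: (4, 159, 29, 37)
Output shape: (4, 159, 14, 18)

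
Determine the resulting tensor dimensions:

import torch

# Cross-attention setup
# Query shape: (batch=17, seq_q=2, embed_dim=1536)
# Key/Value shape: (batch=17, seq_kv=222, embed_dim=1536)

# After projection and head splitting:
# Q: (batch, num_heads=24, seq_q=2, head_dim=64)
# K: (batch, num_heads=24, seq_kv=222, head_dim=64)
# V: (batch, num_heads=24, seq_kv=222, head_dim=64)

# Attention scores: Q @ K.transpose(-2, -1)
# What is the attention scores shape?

Input shape: (17, 2, 1536)
Output shape: (17, 24, 2, 222)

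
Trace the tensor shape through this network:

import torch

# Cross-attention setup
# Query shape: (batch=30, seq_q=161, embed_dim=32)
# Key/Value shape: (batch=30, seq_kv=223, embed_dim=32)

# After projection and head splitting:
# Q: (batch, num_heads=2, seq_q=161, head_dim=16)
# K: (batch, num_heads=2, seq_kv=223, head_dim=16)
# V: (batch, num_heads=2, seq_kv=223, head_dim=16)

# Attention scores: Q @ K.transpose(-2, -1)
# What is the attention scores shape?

Input shape: (30, 161, 32)
Output shape: (30, 2, 161, 223)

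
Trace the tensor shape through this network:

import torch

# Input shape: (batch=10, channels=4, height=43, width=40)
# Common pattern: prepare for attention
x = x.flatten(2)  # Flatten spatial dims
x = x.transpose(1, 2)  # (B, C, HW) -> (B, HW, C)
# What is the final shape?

Input shape: (10, 4, 43, 40)
  -> after flatten(2): (10, 4, 1720)
Output shape: (10, 1720, 4)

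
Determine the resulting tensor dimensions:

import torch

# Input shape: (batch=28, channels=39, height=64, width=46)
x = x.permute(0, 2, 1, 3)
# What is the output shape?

Input shape: (28, 39, 64, 46)
Output shape: (28, 64, 39, 46)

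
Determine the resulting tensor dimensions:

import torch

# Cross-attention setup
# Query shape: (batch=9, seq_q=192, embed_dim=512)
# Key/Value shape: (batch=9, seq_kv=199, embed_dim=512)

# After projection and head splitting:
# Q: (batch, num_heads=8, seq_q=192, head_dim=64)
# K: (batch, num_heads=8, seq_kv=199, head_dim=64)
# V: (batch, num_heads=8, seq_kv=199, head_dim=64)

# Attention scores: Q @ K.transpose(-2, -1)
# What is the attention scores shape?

Input shape: (9, 192, 512)
Output shape: (9, 8, 192, 199)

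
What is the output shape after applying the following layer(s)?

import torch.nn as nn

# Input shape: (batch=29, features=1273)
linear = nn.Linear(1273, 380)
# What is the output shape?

Input shape: (29, 1273)
Output shape: (29, 380)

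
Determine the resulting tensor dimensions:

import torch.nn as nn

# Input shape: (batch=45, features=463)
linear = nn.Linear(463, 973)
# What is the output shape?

Input shape: (45, 463)
Output shape: (45, 973)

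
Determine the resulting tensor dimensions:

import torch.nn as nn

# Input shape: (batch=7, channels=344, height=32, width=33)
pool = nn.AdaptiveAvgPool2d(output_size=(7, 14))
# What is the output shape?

Input shape: (7, 344, 32, 33)
Output shape: (7, 344, 7, 14)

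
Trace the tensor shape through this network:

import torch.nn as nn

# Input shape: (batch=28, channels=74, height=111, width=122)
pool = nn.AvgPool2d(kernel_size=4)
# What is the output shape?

Input shape: (28, 74, 111, 122)
Output shape: (28, 74, 27, 30)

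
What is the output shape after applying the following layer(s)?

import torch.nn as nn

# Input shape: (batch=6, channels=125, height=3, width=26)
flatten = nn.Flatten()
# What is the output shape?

Input shape: (6, 125, 3, 26)
Output shape: (6, 9750)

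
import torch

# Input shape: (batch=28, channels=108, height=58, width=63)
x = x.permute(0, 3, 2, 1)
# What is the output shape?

Input shape: (28, 108, 58, 63)
Output shape: (28, 63, 58, 108)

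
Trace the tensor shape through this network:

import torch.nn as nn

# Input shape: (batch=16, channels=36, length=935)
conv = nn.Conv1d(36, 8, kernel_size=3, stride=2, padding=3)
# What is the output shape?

Input shape: (16, 36, 935)
Output shape: (16, 8, 470)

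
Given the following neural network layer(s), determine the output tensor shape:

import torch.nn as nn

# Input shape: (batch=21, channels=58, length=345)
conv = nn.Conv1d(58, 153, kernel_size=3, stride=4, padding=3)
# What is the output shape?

Input shape: (21, 58, 345)
Output shape: (21, 153, 88)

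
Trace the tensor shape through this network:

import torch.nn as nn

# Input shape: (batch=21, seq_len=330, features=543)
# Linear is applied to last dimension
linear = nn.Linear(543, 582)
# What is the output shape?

Input shape: (21, 330, 543)
Output shape: (21, 330, 582)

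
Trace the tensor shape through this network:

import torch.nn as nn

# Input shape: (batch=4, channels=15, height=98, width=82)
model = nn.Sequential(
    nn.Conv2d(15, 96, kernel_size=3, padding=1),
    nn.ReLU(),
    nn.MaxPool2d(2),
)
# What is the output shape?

Input shape: (4, 15, 98, 82)
  -> after Conv2d: (4, 96, 98, 82)
  -> after ReLU: (4, 96, 98, 82)
Output shape: (4, 96, 49, 41)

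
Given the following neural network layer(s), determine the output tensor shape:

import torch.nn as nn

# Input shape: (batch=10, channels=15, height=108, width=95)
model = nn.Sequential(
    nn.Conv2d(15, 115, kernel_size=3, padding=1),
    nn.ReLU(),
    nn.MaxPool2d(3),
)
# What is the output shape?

Input shape: (10, 15, 108, 95)
  -> after Conv2d: (10, 115, 108, 95)
  -> after ReLU: (10, 115, 108, 95)
Output shape: (10, 115, 36, 31)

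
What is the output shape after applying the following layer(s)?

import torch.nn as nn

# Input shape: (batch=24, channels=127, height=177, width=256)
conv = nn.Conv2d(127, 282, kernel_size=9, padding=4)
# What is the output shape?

Input shape: (24, 127, 177, 256)
Output shape: (24, 282, 177, 256)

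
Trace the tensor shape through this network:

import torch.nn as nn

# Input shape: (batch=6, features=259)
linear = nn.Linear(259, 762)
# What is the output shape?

Input shape: (6, 259)
Output shape: (6, 762)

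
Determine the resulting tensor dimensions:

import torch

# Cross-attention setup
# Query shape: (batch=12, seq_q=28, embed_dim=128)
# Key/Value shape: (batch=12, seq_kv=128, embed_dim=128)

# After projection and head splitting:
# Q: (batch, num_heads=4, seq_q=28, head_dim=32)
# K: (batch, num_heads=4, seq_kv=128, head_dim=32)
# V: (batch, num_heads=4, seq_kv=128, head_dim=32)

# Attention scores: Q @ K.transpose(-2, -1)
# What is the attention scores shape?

Input shape: (12, 28, 128)
Output shape: (12, 4, 28, 128)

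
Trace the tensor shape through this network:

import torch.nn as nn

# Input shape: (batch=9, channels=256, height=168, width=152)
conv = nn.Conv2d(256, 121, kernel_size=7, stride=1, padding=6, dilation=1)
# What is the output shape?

Input shape: (9, 256, 168, 152)
Output shape: (9, 121, 174, 158)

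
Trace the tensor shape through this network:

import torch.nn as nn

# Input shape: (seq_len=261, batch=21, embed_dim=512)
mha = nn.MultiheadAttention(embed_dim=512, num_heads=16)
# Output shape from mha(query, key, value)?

Input shape: (261, 21, 512)
Output shape: (261, 21, 512)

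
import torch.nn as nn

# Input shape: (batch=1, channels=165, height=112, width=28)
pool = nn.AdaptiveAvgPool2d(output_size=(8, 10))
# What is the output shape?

Input shape: (1, 165, 112, 28)
Output shape: (1, 165, 8, 10)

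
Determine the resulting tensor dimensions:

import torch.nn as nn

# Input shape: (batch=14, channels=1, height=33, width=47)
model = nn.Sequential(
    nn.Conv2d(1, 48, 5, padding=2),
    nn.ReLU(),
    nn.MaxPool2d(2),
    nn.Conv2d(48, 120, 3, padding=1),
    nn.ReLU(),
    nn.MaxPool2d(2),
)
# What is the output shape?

Input shape: (14, 1, 33, 47)
  -> after first Conv2d: (14, 48, 33, 47)
  -> after first MaxPool2d: (14, 48, 16, 23)
  -> after second Conv2d: (14, 120, 16, 23)
Output shape: (14, 120, 8, 11)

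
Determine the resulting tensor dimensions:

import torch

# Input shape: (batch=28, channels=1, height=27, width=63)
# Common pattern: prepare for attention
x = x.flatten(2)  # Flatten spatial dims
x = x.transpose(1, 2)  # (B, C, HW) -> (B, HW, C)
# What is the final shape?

Input shape: (28, 1, 27, 63)
  -> after flatten(2): (28, 1, 1701)
Output shape: (28, 1701, 1)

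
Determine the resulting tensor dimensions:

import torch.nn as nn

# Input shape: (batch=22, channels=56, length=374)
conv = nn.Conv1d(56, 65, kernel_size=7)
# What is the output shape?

Input shape: (22, 56, 374)
Output shape: (22, 65, 368)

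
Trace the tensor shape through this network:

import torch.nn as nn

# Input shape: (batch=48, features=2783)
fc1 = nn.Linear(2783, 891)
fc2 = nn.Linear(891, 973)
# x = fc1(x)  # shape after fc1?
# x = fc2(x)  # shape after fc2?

Input shape: (48, 2783)
  -> after fc1: (48, 891)
Output shape: (48, 973)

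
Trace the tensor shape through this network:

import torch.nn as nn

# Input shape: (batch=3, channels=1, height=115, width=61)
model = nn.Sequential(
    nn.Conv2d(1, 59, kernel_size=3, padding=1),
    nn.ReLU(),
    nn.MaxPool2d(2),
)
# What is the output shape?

Input shape: (3, 1, 115, 61)
  -> after Conv2d: (3, 59, 115, 61)
  -> after ReLU: (3, 59, 115, 61)
Output shape: (3, 59, 57, 30)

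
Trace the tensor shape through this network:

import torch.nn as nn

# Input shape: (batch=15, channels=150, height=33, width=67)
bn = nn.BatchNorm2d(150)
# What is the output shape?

Input shape: (15, 150, 33, 67)
Output shape: (15, 150, 33, 67)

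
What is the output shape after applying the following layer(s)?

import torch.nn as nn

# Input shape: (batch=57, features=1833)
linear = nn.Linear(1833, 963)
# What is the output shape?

Input shape: (57, 1833)
Output shape: (57, 963)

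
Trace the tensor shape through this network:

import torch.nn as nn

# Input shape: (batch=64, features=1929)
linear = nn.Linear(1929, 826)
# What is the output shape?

Input shape: (64, 1929)
Output shape: (64, 826)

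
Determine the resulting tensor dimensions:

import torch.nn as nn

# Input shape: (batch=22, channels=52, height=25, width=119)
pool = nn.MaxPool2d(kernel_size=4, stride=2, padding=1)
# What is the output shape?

Input shape: (22, 52, 25, 119)
Output shape: (22, 52, 12, 59)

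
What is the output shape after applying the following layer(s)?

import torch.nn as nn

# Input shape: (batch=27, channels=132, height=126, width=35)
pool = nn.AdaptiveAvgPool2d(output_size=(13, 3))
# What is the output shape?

Input shape: (27, 132, 126, 35)
Output shape: (27, 132, 13, 3)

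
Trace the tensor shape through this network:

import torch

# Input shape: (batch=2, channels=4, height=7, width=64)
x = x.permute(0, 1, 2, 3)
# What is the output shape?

Input shape: (2, 4, 7, 64)
Output shape: (2, 4, 7, 64)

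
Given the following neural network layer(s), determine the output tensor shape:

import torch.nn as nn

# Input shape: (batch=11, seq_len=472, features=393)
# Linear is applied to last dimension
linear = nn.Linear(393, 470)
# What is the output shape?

Input shape: (11, 472, 393)
Output shape: (11, 472, 470)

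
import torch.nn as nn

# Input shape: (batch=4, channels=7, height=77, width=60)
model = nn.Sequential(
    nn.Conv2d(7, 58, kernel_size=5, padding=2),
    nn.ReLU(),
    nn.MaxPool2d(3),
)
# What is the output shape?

Input shape: (4, 7, 77, 60)
  -> after Conv2d: (4, 58, 77, 60)
  -> after ReLU: (4, 58, 77, 60)
Output shape: (4, 58, 25, 20)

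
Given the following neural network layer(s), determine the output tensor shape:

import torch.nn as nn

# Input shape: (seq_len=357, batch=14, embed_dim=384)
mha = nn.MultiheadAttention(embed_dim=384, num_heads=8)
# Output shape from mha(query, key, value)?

Input shape: (357, 14, 384)
Output shape: (357, 14, 384)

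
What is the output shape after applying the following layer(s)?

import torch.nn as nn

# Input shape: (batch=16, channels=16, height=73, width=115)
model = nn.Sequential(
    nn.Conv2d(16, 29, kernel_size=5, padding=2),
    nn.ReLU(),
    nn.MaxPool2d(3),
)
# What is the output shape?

Input shape: (16, 16, 73, 115)
  -> after Conv2d: (16, 29, 73, 115)
  -> after ReLU: (16, 29, 73, 115)
Output shape: (16, 29, 24, 38)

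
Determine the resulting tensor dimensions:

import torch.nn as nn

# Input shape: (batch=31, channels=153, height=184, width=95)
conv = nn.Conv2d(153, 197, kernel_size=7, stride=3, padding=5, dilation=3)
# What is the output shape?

Input shape: (31, 153, 184, 95)
Output shape: (31, 197, 59, 29)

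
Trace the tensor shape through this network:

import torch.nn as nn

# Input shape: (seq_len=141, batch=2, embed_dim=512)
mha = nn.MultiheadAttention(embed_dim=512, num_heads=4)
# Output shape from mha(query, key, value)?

Input shape: (141, 2, 512)
Output shape: (141, 2, 512)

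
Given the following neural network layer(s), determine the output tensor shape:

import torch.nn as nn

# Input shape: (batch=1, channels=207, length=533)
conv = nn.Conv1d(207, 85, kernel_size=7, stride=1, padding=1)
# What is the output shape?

Input shape: (1, 207, 533)
Output shape: (1, 85, 529)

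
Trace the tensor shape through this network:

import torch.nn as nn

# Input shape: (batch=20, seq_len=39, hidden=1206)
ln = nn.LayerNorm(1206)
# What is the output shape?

Input shape: (20, 39, 1206)
Output shape: (20, 39, 1206)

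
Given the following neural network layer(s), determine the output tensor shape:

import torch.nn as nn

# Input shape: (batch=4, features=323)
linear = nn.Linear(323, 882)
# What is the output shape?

Input shape: (4, 323)
Output shape: (4, 882)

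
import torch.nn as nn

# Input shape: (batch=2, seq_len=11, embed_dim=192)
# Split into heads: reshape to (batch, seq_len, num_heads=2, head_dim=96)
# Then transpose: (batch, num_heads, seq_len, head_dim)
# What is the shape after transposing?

Input shape: (2, 11, 192)
  -> after reshape: (2, 11, 2, 96)
Output shape: (2, 2, 11, 96)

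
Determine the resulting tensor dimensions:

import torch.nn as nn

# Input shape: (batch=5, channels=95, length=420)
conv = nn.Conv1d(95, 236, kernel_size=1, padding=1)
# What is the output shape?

Input shape: (5, 95, 420)
Output shape: (5, 236, 422)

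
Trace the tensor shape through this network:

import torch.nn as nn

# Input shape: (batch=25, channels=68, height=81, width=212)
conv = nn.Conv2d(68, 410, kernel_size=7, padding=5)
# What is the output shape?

Input shape: (25, 68, 81, 212)
Output shape: (25, 410, 85, 216)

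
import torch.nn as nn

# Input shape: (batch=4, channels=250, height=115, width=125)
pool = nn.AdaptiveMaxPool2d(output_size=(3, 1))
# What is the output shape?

Input shape: (4, 250, 115, 125)
Output shape: (4, 250, 3, 1)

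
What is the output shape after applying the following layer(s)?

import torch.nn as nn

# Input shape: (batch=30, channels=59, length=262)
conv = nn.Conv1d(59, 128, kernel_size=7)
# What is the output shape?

Input shape: (30, 59, 262)
Output shape: (30, 128, 256)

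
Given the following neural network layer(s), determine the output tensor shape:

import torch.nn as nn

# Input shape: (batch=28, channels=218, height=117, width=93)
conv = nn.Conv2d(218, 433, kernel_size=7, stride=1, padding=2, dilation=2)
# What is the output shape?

Input shape: (28, 218, 117, 93)
Output shape: (28, 433, 109, 85)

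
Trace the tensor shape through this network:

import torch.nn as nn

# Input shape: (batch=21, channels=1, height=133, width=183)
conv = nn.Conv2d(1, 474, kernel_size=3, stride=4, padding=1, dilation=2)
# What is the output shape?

Input shape: (21, 1, 133, 183)
Output shape: (21, 474, 33, 46)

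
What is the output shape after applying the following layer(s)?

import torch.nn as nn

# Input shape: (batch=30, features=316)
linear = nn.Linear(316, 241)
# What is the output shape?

Input shape: (30, 316)
Output shape: (30, 241)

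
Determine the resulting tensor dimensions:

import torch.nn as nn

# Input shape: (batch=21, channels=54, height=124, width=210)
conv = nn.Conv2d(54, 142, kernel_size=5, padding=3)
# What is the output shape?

Input shape: (21, 54, 124, 210)
Output shape: (21, 142, 126, 212)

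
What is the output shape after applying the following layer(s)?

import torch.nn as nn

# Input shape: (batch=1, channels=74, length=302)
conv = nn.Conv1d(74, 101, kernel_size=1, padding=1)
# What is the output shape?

Input shape: (1, 74, 302)
Output shape: (1, 101, 304)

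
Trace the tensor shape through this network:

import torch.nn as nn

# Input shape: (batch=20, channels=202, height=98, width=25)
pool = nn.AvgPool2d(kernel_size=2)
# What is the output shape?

Input shape: (20, 202, 98, 25)
Output shape: (20, 202, 49, 12)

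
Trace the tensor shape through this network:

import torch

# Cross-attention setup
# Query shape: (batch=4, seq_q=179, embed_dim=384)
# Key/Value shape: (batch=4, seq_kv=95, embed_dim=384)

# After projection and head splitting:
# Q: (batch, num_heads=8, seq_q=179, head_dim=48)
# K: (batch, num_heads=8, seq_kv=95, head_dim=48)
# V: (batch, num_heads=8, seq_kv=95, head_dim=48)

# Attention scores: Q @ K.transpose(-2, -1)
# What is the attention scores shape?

Input shape: (4, 179, 384)
Output shape: (4, 8, 179, 95)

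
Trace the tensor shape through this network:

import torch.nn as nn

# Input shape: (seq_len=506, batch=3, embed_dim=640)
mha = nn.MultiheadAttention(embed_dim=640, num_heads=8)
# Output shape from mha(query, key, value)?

Input shape: (506, 3, 640)
Output shape: (506, 3, 640)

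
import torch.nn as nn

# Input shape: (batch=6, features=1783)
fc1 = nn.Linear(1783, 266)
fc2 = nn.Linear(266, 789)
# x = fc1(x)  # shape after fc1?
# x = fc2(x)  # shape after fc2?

Input shape: (6, 1783)
  -> after fc1: (6, 266)
Output shape: (6, 789)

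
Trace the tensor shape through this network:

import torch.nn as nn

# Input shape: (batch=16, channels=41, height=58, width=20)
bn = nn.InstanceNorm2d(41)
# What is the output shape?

Input shape: (16, 41, 58, 20)
Output shape: (16, 41, 58, 20)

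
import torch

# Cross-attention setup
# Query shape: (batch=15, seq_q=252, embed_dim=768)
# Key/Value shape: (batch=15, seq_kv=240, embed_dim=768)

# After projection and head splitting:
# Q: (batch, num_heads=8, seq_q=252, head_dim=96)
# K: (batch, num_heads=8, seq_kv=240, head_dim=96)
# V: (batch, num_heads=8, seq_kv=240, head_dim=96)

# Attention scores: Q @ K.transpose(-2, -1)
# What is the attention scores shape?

Input shape: (15, 252, 768)
Output shape: (15, 8, 252, 240)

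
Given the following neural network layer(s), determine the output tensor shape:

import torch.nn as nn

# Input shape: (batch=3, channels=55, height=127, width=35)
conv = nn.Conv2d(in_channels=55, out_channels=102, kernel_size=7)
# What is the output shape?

Input shape: (3, 55, 127, 35)
Output shape: (3, 102, 121, 29)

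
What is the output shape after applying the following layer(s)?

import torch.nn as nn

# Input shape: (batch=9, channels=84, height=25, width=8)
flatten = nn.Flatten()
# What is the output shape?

Input shape: (9, 84, 25, 8)
Output shape: (9, 16800)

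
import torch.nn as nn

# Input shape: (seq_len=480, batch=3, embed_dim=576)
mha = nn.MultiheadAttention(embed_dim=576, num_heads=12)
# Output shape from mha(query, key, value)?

Input shape: (480, 3, 576)
Output shape: (480, 3, 576)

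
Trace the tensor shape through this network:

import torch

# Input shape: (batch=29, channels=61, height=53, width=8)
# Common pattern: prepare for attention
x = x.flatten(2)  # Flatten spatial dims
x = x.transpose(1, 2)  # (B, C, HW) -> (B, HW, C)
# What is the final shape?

Input shape: (29, 61, 53, 8)
  -> after flatten(2): (29, 61, 424)
Output shape: (29, 424, 61)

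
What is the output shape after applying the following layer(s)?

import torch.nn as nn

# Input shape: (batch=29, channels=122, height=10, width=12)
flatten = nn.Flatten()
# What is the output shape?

Input shape: (29, 122, 10, 12)
Output shape: (29, 14640)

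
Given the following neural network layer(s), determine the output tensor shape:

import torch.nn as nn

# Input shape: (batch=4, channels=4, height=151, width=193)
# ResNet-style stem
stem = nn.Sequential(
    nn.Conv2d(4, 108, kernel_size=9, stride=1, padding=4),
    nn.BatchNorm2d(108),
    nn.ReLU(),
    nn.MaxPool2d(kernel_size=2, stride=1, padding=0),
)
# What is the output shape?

Input shape: (4, 4, 151, 193)
  -> after Conv2d 9x9 stride=1: (4, 108, 151, 193)
Output shape: (4, 108, 150, 192)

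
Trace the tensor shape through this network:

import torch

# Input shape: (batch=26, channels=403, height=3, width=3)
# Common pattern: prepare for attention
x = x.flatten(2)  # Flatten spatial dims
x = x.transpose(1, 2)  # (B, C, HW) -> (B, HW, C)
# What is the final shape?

Input shape: (26, 403, 3, 3)
  -> after flatten(2): (26, 403, 9)
Output shape: (26, 9, 403)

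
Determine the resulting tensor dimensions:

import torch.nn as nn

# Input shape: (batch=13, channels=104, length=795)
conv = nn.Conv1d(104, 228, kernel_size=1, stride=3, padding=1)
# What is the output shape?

Input shape: (13, 104, 795)
Output shape: (13, 228, 266)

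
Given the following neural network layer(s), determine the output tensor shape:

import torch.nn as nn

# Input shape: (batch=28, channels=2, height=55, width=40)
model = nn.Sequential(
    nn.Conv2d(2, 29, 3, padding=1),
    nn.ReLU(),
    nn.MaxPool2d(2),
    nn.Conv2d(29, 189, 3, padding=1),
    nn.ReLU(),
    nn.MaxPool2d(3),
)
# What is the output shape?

Input shape: (28, 2, 55, 40)
  -> after first Conv2d: (28, 29, 55, 40)
  -> after first MaxPool2d: (28, 29, 27, 20)
  -> after second Conv2d: (28, 189, 27, 20)
Output shape: (28, 189, 9, 6)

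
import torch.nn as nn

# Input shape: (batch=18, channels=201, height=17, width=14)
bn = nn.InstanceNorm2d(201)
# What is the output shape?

Input shape: (18, 201, 17, 14)
Output shape: (18, 201, 17, 14)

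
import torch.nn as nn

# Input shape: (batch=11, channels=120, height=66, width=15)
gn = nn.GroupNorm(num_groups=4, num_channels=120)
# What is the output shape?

Input shape: (11, 120, 66, 15)
Output shape: (11, 120, 66, 15)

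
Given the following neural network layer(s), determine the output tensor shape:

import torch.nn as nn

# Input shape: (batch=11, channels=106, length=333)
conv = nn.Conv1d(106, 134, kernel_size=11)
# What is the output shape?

Input shape: (11, 106, 333)
Output shape: (11, 134, 323)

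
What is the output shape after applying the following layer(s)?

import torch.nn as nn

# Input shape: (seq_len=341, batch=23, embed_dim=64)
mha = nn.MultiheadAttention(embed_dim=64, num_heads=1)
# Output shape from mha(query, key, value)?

Input shape: (341, 23, 64)
Output shape: (341, 23, 64)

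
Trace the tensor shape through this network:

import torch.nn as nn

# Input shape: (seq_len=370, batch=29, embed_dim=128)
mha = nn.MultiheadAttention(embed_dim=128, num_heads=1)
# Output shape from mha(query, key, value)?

Input shape: (370, 29, 128)
Output shape: (370, 29, 128)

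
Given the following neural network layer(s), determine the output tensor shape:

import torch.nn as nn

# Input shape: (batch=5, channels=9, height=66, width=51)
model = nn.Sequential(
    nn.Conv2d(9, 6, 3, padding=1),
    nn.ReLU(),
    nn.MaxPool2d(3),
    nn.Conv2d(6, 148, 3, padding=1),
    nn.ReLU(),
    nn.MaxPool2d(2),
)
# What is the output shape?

Input shape: (5, 9, 66, 51)
  -> after first Conv2d: (5, 6, 66, 51)
  -> after first MaxPool2d: (5, 6, 22, 17)
  -> after second Conv2d: (5, 148, 22, 17)
Output shape: (5, 148, 11, 8)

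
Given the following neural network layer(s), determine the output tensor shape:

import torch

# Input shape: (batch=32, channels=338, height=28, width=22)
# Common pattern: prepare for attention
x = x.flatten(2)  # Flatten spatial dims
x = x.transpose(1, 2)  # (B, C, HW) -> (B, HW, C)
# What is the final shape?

Input shape: (32, 338, 28, 22)
  -> after flatten(2): (32, 338, 616)
Output shape: (32, 616, 338)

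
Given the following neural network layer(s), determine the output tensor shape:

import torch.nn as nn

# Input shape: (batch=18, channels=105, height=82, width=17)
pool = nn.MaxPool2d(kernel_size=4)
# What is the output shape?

Input shape: (18, 105, 82, 17)
Output shape: (18, 105, 20, 4)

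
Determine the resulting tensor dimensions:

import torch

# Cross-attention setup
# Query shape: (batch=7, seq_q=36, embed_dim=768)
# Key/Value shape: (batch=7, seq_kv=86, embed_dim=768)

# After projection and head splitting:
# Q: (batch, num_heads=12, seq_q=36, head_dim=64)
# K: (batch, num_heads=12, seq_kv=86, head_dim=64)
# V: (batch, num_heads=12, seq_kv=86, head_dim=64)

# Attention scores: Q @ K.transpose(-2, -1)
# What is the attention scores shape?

Input shape: (7, 36, 768)
Output shape: (7, 12, 36, 86)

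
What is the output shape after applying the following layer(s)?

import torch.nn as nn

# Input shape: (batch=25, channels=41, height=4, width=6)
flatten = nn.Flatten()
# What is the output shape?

Input shape: (25, 41, 4, 6)
Output shape: (25, 984)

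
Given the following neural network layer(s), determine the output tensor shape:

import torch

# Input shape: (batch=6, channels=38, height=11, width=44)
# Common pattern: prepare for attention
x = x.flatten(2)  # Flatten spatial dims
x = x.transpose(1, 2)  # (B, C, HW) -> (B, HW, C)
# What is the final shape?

Input shape: (6, 38, 11, 44)
  -> after flatten(2): (6, 38, 484)
Output shape: (6, 484, 38)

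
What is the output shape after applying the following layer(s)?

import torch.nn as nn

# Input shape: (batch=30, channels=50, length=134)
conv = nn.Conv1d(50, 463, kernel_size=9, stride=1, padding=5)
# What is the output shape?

Input shape: (30, 50, 134)
Output shape: (30, 463, 136)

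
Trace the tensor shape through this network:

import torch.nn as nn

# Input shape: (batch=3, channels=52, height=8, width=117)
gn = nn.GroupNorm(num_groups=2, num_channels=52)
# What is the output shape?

Input shape: (3, 52, 8, 117)
Output shape: (3, 52, 8, 117)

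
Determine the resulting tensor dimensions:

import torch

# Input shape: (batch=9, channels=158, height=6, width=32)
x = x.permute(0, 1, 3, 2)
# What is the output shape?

Input shape: (9, 158, 6, 32)
Output shape: (9, 158, 32, 6)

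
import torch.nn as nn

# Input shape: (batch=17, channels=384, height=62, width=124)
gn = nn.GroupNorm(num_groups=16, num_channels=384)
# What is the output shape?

Input shape: (17, 384, 62, 124)
Output shape: (17, 384, 62, 124)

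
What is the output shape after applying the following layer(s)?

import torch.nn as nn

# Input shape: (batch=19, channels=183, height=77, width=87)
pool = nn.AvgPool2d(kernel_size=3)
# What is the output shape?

Input shape: (19, 183, 77, 87)
Output shape: (19, 183, 25, 29)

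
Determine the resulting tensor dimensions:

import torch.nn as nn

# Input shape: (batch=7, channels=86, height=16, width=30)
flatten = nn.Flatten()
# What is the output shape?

Input shape: (7, 86, 16, 30)
Output shape: (7, 41280)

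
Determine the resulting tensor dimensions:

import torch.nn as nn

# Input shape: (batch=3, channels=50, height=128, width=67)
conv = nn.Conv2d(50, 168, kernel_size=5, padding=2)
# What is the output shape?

Input shape: (3, 50, 128, 67)
Output shape: (3, 168, 128, 67)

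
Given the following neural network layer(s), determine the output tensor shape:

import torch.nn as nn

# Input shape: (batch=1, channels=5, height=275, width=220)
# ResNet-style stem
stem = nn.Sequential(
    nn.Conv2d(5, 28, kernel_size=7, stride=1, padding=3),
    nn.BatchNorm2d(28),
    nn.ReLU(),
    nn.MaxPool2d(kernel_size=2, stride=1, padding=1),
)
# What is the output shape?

Input shape: (1, 5, 275, 220)
  -> after Conv2d 7x7 stride=1: (1, 28, 275, 220)
Output shape: (1, 28, 276, 221)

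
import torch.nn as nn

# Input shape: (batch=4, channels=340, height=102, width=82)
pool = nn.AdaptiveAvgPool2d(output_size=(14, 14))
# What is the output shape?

Input shape: (4, 340, 102, 82)
Output shape: (4, 340, 14, 14)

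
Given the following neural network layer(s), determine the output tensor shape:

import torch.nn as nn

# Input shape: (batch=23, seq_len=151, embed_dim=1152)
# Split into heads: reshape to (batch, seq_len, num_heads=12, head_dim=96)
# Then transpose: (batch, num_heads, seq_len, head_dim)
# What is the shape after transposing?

Input shape: (23, 151, 1152)
  -> after reshape: (23, 151, 12, 96)
Output shape: (23, 12, 151, 96)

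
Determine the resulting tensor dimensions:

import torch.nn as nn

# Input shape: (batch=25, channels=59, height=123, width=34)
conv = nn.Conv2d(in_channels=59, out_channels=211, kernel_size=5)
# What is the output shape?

Input shape: (25, 59, 123, 34)
Output shape: (25, 211, 119, 30)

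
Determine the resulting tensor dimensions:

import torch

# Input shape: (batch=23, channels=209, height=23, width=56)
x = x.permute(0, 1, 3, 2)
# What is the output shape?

Input shape: (23, 209, 23, 56)
Output shape: (23, 209, 56, 23)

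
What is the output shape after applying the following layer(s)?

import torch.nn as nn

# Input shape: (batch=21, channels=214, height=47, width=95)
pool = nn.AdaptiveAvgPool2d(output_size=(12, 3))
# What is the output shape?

Input shape: (21, 214, 47, 95)
Output shape: (21, 214, 12, 3)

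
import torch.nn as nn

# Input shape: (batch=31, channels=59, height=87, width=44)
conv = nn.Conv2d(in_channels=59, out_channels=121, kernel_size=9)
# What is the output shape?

Input shape: (31, 59, 87, 44)
Output shape: (31, 121, 79, 36)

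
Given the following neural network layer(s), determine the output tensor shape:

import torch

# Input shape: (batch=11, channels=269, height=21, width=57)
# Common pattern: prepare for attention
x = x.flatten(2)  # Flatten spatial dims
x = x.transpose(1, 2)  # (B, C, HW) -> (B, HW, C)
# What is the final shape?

Input shape: (11, 269, 21, 57)
  -> after flatten(2): (11, 269, 1197)
Output shape: (11, 1197, 269)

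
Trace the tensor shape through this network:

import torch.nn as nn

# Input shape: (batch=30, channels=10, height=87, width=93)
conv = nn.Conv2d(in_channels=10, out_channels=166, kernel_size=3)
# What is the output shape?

Input shape: (30, 10, 87, 93)
Output shape: (30, 166, 85, 91)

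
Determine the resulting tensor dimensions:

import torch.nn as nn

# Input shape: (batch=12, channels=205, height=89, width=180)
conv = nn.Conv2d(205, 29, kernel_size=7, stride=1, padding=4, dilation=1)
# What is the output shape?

Input shape: (12, 205, 89, 180)
Output shape: (12, 29, 91, 182)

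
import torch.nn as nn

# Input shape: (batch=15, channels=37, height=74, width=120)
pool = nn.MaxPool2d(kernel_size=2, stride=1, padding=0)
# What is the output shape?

Input shape: (15, 37, 74, 120)
Output shape: (15, 37, 73, 119)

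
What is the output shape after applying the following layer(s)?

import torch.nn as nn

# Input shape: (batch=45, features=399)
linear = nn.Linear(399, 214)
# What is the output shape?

Input shape: (45, 399)
Output shape: (45, 214)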